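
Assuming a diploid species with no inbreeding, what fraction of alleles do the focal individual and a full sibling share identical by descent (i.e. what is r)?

Full sibs share both parents — two paths of length 2: r = 2·(1/2)^2 = 1/2.

0.5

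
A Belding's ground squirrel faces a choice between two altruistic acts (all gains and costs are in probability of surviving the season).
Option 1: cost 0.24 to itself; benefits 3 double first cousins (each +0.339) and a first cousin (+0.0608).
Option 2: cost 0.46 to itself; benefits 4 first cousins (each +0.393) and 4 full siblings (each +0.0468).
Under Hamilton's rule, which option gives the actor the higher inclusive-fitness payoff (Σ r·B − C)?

Option 1

Option 1: r to a double first cousin = 0.25.
Option 1: r to a first cousin = 0.125.
Option 1: Σ r·B − C = (3·0.25·0.339 + 1·0.125·0.0608) − 0.24 = 0.02185.
Option 2: r to a first cousin = 0.125.
Option 2: r to a full sibling = 0.5.
Option 2: Σ r·B − C = (4·0.125·0.393 + 4·0.5·0.0468) − 0.46 = -0.1699.
Option 1 has the higher net inclusive-fitness payoff.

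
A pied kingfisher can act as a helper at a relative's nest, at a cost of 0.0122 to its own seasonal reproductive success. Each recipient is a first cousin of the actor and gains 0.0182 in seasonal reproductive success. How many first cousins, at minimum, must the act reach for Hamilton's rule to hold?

6

r to a first cousin = 0.125 (first cousins share one grandparent pair — two paths of length 4: r = 2·(1/2)^4 = 1/8).
Hamilton's rule: n·r·B > C  ⇒  n > C/(r·B) = 0.0122/(0.125·0.0182) = 5.363.
The smallest integer exceeding 5.363 is 6.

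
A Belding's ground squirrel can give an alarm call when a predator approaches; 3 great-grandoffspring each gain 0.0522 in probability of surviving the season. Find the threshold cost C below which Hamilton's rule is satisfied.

0.019575

r to a great-grandoffspring = 1/8 (three parent–offspring links: r = (1/2)^3 = 1/8).
Hamilton's rule: n·r·B > C, so the trait is favored while C < n·r·B = 3·0.125·0.0522 = 0.019575.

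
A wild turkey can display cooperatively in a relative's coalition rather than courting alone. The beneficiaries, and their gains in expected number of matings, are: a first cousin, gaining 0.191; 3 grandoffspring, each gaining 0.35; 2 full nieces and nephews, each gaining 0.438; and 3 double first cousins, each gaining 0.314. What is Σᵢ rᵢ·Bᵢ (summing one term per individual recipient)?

0.740875

r to a first cousin = 1/8 (first cousins share one grandparent pair — two paths of length 4: r = 2·(1/2)^4 = 1/8).
r to a grandoffspring = 0.25 (two parent–offspring links: r = (1/2)^2 = 1/4).
r to a full niece or nephew = 1/4 (full aunt/uncle↔niece/nephew: two paths of length 3 through the shared grandparent pair: r = 2·(1/2)^3 = 1/4).
r to a double first cousin = 1/4 (double first cousins share both grandparent pairs — four paths of length 4: r = 4·(1/2)^4 = 1/4).
Summing one r·B term per recipient: 1·0.125·0.191 + 3·0.25·0.35 + 2·0.25·0.438 + 3·0.25·0.314 = 0.740875.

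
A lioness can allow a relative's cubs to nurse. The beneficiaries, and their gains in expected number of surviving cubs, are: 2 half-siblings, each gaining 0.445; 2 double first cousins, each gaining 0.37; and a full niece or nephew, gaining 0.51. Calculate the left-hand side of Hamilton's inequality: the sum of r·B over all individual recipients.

0.535

r to a half-sibling = 1/4 (half-sibs share one parent — one path of length 2: r = (1/2)^2 = 1/4).
r to a double first cousin = 1/4 (double first cousins share both grandparent pairs — four paths of length 4: r = 4·(1/2)^4 = 1/4).
r to a full niece or nephew = 1/4 (full aunt/uncle↔niece/nephew: two paths of length 3 through the shared grandparent pair: r = 2·(1/2)^3 = 1/4).
Summing one r·B term per recipient: 2·0.25·0.445 + 2·0.25·0.37 + 1·0.25·0.51 = 0.535.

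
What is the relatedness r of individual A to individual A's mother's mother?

0.25

Each parent–offspring link contributes a factor of 1/2, and independent paths through distinct common ancestors add.
Two parent–offspring links: r = (1/2)^2 = 1/4.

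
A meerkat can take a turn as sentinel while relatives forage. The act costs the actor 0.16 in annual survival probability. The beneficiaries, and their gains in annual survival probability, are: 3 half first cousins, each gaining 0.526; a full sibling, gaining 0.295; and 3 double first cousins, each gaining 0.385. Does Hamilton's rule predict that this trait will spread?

Yes

Hamilton's rule: the trait is favored when the sum of r·B over every recipient exceeds the actor's cost C.
r to a half first cousin = 1/16 (half first cousins share one grandparent — one path of length 4: r = (1/2)^4 = 1/16).
r to a full sibling = 1/2 (full sibs share both parents — two paths of length 2: r = 2·(1/2)^2 = 1/2).
r to a double first cousin = 0.25 (double first cousins share both grandparent pairs — four paths of length 4: r = 4·(1/2)^4 = 1/4).
Summing one r·B term per recipient: 3·0.0625·0.526 + 1·0.5·0.295 + 3·0.25·0.385 = 0.534875.
0.534875 > 0.16: the indirect benefit exceeds the cost.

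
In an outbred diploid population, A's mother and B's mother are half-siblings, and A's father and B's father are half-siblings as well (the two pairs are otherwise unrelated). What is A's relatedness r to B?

0.125

Relatedness sums over independent paths through distinct common ancestors.
A and B are related in two ways: half first cousins through their mothers (r = 1/16) and half first cousins through their fathers (r = 1/16).
r = 1/16 + 1/16 = 1/8 = 0.125.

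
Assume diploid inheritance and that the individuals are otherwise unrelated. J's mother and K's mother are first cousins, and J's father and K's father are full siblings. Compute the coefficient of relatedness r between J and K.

0.15625

Independent pedigree routes through distinct common ancestors add.
J and K are related in two ways: second cousins through their mothers (r = 1/32) and first cousins through their fathers (r = 1/8).
r = 1/32 + 1/8 = 5/32 = 0.15625.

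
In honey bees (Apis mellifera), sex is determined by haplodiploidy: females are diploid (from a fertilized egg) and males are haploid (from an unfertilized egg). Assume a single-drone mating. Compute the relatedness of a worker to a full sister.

0.75

Haplodiploid full sisters inherit their father's entire haploid genome identically (contributing 1/2) and on average half of their mother's contribution (1/2 · 1/2 = 1/4); r = 1/2 + 1/4 = 3/4.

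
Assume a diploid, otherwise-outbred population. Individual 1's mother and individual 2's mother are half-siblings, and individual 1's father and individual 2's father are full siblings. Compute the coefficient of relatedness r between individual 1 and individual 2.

0.1875

With two independent routes of shared ancestry, r is the sum of the two contributions.
Individual 1 and individual 2 are related in two ways: half first cousins through their mothers (r = 1/16) and first cousins through their fathers (r = 1/8).
r = 1/16 + 1/8 = 3/16 = 0.1875.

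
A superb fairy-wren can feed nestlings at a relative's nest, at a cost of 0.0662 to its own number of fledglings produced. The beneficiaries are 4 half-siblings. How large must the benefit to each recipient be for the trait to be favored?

0.0662

r to a half-sibling = 1/4 (half-sibs share one parent — one path of length 2: r = (1/2)^2 = 1/4).
Hamilton's rule with n recipients of equal r: n·r·B > C, so B > C/(n·r) = 0.0662/(4·0.25) = 0.0662.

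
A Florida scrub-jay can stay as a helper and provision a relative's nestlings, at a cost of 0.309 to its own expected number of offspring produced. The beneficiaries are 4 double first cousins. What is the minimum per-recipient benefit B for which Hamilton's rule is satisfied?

0.309

r to a double first cousin = 1/4 (double first cousins share both grandparent pairs — four paths of length 4: r = 4·(1/2)^4 = 1/4).
Hamilton's rule with n recipients of equal r: n·r·B > C, so B > C/(n·r) = 0.309/(4·0.25) = 0.309.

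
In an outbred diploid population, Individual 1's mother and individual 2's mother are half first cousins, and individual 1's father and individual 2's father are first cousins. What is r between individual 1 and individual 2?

0.046875

Independent pedigree routes through distinct common ancestors add.
Individual 1 and individual 2 are related in two ways: half second cousins through their mothers (r = 1/64) and second cousins through their fathers (r = 1/32).
r = 1/64 + 1/32 = 3/64 = 0.046875.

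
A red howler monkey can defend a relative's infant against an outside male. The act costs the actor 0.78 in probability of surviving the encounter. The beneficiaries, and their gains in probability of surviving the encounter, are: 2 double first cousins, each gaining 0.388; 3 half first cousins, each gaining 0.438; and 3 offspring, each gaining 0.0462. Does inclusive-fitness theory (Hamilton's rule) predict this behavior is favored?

Hamilton's rule: the trait is favored when the sum of r·B over every recipient exceeds the actor's cost C.
r to a double first cousin = 1/4 (double first cousins share both grandparent pairs — four paths of length 4: r = 4·(1/2)^4 = 1/4).
r to a half first cousin = 0.0625 (half first cousins share one grandparent — one path of length 4: r = (1/2)^4 = 1/16).
r to an offspring = 0.5 (one parent–offspring link: r = (1/2)^1 = 1/2).
Summing one r·B term per recipient: 2·0.25·0.388 + 3·0.0625·0.438 + 3·0.5·0.0462 = 0.345425.
0.345425 < 0.78: the indirect benefit is less than the cost.

No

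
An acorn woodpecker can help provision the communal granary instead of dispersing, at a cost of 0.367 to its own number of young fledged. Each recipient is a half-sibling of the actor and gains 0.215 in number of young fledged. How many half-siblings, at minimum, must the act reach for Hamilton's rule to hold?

r to a half-sibling = 1/4 (half-sibs share one parent — one path of length 2: r = (1/2)^2 = 1/4).
Hamilton's rule: n·r·B > C  ⇒  n > C/(r·B) = 0.367/(0.25·0.215) = 6.828.
The smallest integer exceeding 6.828 is 7.

7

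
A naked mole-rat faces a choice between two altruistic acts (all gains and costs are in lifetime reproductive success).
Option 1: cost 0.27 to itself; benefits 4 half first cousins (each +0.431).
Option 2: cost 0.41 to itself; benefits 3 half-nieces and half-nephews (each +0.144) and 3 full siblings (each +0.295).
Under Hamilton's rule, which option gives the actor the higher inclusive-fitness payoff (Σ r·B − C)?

Option 2

Option 1: r to a half first cousin = 0.0625.
Option 1: Σ r·B − C = (4·0.0625·0.431) − 0.27 = -0.16225.
Option 2: r to a half-niece or half-nephew = 0.125.
Option 2: r to a full sibling = 0.5.
Option 2: Σ r·B − C = (3·0.125·0.144 + 3·0.5·0.295) − 0.41 = 0.0865.
Option 2 has the higher net inclusive-fitness payoff.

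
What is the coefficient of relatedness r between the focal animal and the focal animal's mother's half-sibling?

0.125

Each parent–offspring link contributes a factor of 1/2, and independent paths through distinct common ancestors add.
Half-aunt/uncle↔niece/nephew: one path of length 3: r = (1/2)^3 = 1/8.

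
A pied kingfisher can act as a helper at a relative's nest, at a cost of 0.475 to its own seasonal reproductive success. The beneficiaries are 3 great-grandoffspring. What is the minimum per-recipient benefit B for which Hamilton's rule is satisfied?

r to a great-grandoffspring = 1/8 (three parent–offspring links: r = (1/2)^3 = 1/8).
Hamilton's rule with n recipients of equal r: n·r·B > C, so B > C/(n·r) = 0.475/(3·0.125) = 1.2667.

1.2667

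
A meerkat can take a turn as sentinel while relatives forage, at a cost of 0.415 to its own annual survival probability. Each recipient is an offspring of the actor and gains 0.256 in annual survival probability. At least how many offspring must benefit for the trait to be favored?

4

r to an offspring = 1/2 (one parent–offspring link: r = (1/2)^1 = 1/2).
Hamilton's rule: n·r·B > C  ⇒  n > C/(r·B) = 0.415/(0.5·0.256) = 3.242.
The smallest integer exceeding 3.242 is 4.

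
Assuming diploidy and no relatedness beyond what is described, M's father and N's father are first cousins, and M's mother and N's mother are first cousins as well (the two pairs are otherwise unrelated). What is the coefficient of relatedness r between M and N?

Relatedness sums over independent paths through distinct common ancestors.
M and N are related in two ways: second cousins through their fathers (r = 1/32) and second cousins through their mothers (r = 1/32).
r = 1/32 + 1/32 = 0.0625.

0.0625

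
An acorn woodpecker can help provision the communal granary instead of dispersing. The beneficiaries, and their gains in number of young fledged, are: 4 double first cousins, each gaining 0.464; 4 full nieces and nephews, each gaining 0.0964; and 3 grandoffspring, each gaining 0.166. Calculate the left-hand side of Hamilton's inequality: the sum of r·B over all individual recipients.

r to a double first cousin = 1/4 (double first cousins share both grandparent pairs — four paths of length 4: r = 4·(1/2)^4 = 1/4).
r to a full niece or nephew = 1/4 (full aunt/uncle↔niece/nephew: two paths of length 3 through the shared grandparent pair: r = 2·(1/2)^3 = 1/4).
r to a grandoffspring = 0.25 (two parent–offspring links: r = (1/2)^2 = 1/4).
Summing one r·B term per recipient: 4·0.25·0.464 + 4·0.25·0.0964 + 3·0.25·0.166 = 0.6849.

0.6849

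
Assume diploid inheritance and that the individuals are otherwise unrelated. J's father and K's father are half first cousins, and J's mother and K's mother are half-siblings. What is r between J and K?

Relatedness sums over independent paths through distinct common ancestors.
J and K are related in two ways: half second cousins through their fathers (r = 1/64) and half first cousins through their mothers (r = 1/16).
r = 1/64 + 1/16 = 5/64 = 0.078125.

0.078125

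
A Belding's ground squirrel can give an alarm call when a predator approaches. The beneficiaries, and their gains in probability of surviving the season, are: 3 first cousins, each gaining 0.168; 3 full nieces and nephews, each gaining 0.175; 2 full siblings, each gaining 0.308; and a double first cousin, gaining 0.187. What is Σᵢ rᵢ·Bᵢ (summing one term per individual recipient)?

0.549

r to a first cousin = 1/8 (first cousins share one grandparent pair — two paths of length 4: r = 2·(1/2)^4 = 1/8).
r to a full niece or nephew = 1/4 (full aunt/uncle↔niece/nephew: two paths of length 3 through the shared grandparent pair: r = 2·(1/2)^3 = 1/4).
r to a full sibling = 1/2 (full sibs share both parents — two paths of length 2: r = 2·(1/2)^2 = 1/2).
r to a double first cousin = 1/4 (double first cousins share both grandparent pairs — four paths of length 4: r = 4·(1/2)^4 = 1/4).
Summing one r·B term per recipient: 3·0.125·0.168 + 3·0.25·0.175 + 2·0.5·0.308 + 1·0.25·0.187 = 0.549.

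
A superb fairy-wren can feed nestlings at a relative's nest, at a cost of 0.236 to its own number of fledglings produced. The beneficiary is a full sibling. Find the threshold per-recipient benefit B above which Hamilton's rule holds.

r to a full sibling = 1/2 (full sibs share both parents — two paths of length 2: r = 2·(1/2)^2 = 1/2).
Hamilton's rule with n recipients of equal r: n·r·B > C, so B > C/(n·r) = 0.236/(1·0.5) = 0.472.

0.472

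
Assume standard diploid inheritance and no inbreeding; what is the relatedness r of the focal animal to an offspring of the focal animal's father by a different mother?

Each parent–offspring link contributes a factor of 1/2, and independent paths through distinct common ancestors add.
Half-sibs share one parent — one path of length 2: r = (1/2)^2 = 1/4.

0.25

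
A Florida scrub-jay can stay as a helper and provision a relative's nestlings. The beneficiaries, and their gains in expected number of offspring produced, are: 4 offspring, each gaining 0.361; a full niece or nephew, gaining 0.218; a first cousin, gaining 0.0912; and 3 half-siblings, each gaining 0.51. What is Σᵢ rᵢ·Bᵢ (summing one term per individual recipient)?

1.1704

r to an offspring = 0.5 (one parent–offspring link: r = (1/2)^1 = 1/2).
r to a full niece or nephew = 1/4 (full aunt/uncle↔niece/nephew: two paths of length 3 through the shared grandparent pair: r = 2·(1/2)^3 = 1/4).
r to a first cousin = 0.125 (first cousins share one grandparent pair — two paths of length 4: r = 2·(1/2)^4 = 1/8).
r to a half-sibling = 0.25 (half-sibs share one parent — one path of length 2: r = (1/2)^2 = 1/4).
Summing one r·B term per recipient: 4·0.5·0.361 + 1·0.25·0.218 + 1·0.125·0.0912 + 3·0.25·0.51 = 1.1704.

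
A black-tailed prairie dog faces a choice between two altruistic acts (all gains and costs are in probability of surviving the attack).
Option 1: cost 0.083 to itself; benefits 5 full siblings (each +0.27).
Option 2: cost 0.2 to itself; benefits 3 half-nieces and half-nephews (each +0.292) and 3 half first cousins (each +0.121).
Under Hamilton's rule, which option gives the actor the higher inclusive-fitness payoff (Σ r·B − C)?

Option 1: r to a full sibling = 0.5.
Option 1: Σ r·B − C = (5·0.5·0.27) − 0.083 = 0.592.
Option 2: r to a half-niece or half-nephew = 0.125.
Option 2: r to a half first cousin = 0.0625.
Option 2: Σ r·B − C = (3·0.125·0.292 + 3·0.0625·0.121) − 0.2 = -0.0678125.
Option 1 has the higher net inclusive-fitness payoff.

Option 1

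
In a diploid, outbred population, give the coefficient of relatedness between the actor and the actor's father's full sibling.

0.25

Each parent–offspring link contributes a factor of 1/2, and independent paths through distinct common ancestors add.
Full aunt/uncle↔niece/nephew: two paths of length 3 through the shared grandparent pair: r = 2·(1/2)^3 = 1/4.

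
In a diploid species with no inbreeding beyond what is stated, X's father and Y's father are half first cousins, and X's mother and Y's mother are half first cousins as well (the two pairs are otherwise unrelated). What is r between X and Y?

0.03125

Relatedness sums over independent paths through distinct common ancestors.
X and Y are related in two ways: half second cousins through their fathers (r = 1/64) and half second cousins through their mothers (r = 1/64).
r = 1/64 + 1/64 = 1/32 = 0.03125.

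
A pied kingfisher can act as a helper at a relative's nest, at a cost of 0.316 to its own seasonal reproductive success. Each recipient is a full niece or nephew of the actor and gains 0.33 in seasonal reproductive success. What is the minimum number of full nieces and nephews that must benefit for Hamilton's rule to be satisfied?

4

r to a full niece or nephew = 0.25 (full aunt/uncle↔niece/nephew: two paths of length 3 through the shared grandparent pair: r = 2·(1/2)^3 = 1/4).
Hamilton's rule: n·r·B > C  ⇒  n > C/(r·B) = 0.316/(0.25·0.33) = 3.83.
The smallest integer exceeding 3.83 is 4.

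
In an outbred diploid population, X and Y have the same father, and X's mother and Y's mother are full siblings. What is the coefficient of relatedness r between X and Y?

With two independent routes of shared ancestry, r is the sum of the two contributions.
X and Y are related in two ways: half-sibs through their shared father (r = 1/4) and first cousins through their mothers (r = 1/8).
r = 1/4 + 1/8 = 3/8 = 0.375.

0.375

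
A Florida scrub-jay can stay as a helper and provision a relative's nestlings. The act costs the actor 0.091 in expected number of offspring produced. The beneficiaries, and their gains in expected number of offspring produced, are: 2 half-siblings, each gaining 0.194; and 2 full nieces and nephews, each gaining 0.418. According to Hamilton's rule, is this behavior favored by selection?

Yes

Hamilton's rule: the trait is favored when the sum of r·B over every recipient exceeds the actor's cost C.
r to a half-sibling = 0.25 (half-sibs share one parent — one path of length 2: r = (1/2)^2 = 1/4).
r to a full niece or nephew = 1/4 (full aunt/uncle↔niece/nephew: two paths of length 3 through the shared grandparent pair: r = 2·(1/2)^3 = 1/4).
Summing one r·B term per recipient: 2·0.25·0.194 + 2·0.25·0.418 = 0.306.
0.306 > 0.091: the indirect benefit exceeds the cost.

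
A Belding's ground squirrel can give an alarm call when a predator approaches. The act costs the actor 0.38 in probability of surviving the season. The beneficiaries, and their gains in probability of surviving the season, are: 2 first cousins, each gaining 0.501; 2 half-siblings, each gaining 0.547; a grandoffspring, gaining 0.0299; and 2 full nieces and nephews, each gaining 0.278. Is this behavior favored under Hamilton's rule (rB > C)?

Hamilton's rule: the trait is favored when the sum of r·B over every recipient exceeds the actor's cost C.
r to a first cousin = 0.125 (first cousins share one grandparent pair — two paths of length 4: r = 2·(1/2)^4 = 1/8).
r to a half-sibling = 0.25 (half-sibs share one parent — one path of length 2: r = (1/2)^2 = 1/4).
r to a grandoffspring = 0.25 (two parent–offspring links: r = (1/2)^2 = 1/4).
r to a full niece or nephew = 0.25 (full aunt/uncle↔niece/nephew: two paths of length 3 through the shared grandparent pair: r = 2·(1/2)^3 = 1/4).
Summing one r·B term per recipient: 2·0.125·0.501 + 2·0.25·0.547 + 1·0.25·0.0299 + 2·0.25·0.278 = 0.545225.
0.545225 > 0.38: the indirect benefit exceeds the cost.

Yes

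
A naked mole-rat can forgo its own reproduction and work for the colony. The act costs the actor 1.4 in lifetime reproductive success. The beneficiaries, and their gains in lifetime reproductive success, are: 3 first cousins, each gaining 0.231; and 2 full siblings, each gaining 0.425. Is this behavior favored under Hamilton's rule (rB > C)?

Hamilton's rule: the trait is favored when the sum of r·B over every recipient exceeds the actor's cost C.
r to a first cousin = 1/8 (first cousins share one grandparent pair — two paths of length 4: r = 2·(1/2)^4 = 1/8).
r to a full sibling = 1/2 (full sibs share both parents — two paths of length 2: r = 2·(1/2)^2 = 1/2).
Summing one r·B term per recipient: 3·0.125·0.231 + 2·0.5·0.425 = 0.511625.
0.511625 < 1.4: the indirect benefit is less than the cost.

No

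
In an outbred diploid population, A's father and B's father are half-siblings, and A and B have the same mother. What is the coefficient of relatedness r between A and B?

Relatedness sums over independent paths through distinct common ancestors.
A and B are related in two ways: half first cousins through their fathers (r = 1/16) and half-sibs through their shared mother (r = 1/4).
r = 1/16 + 1/4 = 5/16 = 0.3125.

0.3125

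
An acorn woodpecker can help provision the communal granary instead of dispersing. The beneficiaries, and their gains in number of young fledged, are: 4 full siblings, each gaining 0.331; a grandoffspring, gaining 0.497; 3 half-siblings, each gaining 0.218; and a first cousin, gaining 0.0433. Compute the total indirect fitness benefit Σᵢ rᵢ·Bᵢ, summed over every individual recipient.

0.9551625

r to a full sibling = 0.5 (full sibs share both parents — two paths of length 2: r = 2·(1/2)^2 = 1/2).
r to a grandoffspring = 1/4 (two parent–offspring links: r = (1/2)^2 = 1/4).
r to a half-sibling = 0.25 (half-sibs share one parent — one path of length 2: r = (1/2)^2 = 1/4).
r to a first cousin = 1/8 (first cousins share one grandparent pair — two paths of length 4: r = 2·(1/2)^4 = 1/8).
Summing one r·B term per recipient: 4·0.5·0.331 + 1·0.25·0.497 + 3·0.25·0.218 + 1·0.125·0.0433 = 0.9551625.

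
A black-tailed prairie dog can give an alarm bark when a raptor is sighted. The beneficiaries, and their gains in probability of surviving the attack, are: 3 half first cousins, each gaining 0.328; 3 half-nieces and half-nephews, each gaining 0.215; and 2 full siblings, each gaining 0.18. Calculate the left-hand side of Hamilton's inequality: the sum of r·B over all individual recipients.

0.322125

r to a half first cousin = 1/16 (half first cousins share one grandparent — one path of length 4: r = (1/2)^4 = 1/16).
r to a half-niece or half-nephew = 0.125 (half-aunt/uncle↔niece/nephew: one path of length 3: r = (1/2)^3 = 1/8).
r to a full sibling = 0.5 (full sibs share both parents — two paths of length 2: r = 2·(1/2)^2 = 1/2).
Summing one r·B term per recipient: 3·0.0625·0.328 + 3·0.125·0.215 + 2·0.5·0.18 = 0.322125.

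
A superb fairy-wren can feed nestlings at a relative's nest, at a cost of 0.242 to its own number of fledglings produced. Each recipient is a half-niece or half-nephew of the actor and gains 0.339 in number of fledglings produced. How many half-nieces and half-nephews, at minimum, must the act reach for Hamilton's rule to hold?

6

r to a half-niece or half-nephew = 0.125 (half-aunt/uncle↔niece/nephew: one path of length 3: r = (1/2)^3 = 1/8).
Hamilton's rule: n·r·B > C  ⇒  n > C/(r·B) = 0.242/(0.125·0.339) = 5.711.
The smallest integer exceeding 5.711 is 6.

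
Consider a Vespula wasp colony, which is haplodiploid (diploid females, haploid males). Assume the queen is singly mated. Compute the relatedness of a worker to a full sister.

Haplodiploid full sisters inherit their father's entire haploid genome identically (contributing 1/2) and on average half of their mother's contribution (1/2 · 1/2 = 1/4); r = 1/2 + 1/4 = 3/4.

0.75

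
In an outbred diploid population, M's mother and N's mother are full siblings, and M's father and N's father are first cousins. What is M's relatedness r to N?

Relatedness sums over independent paths through distinct common ancestors.
M and N are related in two ways: first cousins through their mothers (r = 1/8) and second cousins through their fathers (r = 1/32).
r = 1/8 + 1/32 = 5/32 = 0.15625.

0.15625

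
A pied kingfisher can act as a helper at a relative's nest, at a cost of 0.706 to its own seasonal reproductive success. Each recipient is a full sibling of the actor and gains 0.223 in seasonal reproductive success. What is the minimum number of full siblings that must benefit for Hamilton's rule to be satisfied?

r to a full sibling = 1/2 (full sibs share both parents — two paths of length 2: r = 2·(1/2)^2 = 1/2).
Hamilton's rule: n·r·B > C  ⇒  n > C/(r·B) = 0.706/(0.5·0.223) = 6.332.
The smallest integer exceeding 6.332 is 7.

7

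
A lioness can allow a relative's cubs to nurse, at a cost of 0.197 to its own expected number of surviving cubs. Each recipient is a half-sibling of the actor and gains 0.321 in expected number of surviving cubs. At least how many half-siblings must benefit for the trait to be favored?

r to a half-sibling = 0.25 (half-sibs share one parent — one path of length 2: r = (1/2)^2 = 1/4).
Hamilton's rule: n·r·B > C  ⇒  n > C/(r·B) = 0.197/(0.25·0.321) = 2.455.
The smallest integer exceeding 2.455 is 3.

3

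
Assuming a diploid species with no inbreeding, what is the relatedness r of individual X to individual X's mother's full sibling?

0.25

Each parent–offspring link contributes a factor of 1/2, and independent paths through distinct common ancestors add.
Full aunt/uncle↔niece/nephew: two paths of length 3 through the shared grandparent pair: r = 2·(1/2)^3 = 1/4.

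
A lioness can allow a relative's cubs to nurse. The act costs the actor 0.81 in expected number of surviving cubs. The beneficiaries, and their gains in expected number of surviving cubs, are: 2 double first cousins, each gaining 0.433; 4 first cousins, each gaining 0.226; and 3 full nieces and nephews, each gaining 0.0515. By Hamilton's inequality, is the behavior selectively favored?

Hamilton's rule: the trait is favored when the sum of r·B over every recipient exceeds the actor's cost C.
r to a double first cousin = 1/4 (double first cousins share both grandparent pairs — four paths of length 4: r = 4·(1/2)^4 = 1/4).
r to a first cousin = 1/8 (first cousins share one grandparent pair — two paths of length 4: r = 2·(1/2)^4 = 1/8).
r to a full niece or nephew = 0.25 (full aunt/uncle↔niece/nephew: two paths of length 3 through the shared grandparent pair: r = 2·(1/2)^3 = 1/4).
Summing one r·B term per recipient: 2·0.25·0.433 + 4·0.125·0.226 + 3·0.25·0.0515 = 0.368125.
0.368125 < 0.81: the indirect benefit is less than the cost.

No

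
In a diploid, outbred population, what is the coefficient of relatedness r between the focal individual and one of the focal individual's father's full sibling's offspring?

Each parent–offspring link contributes a factor of 1/2, and independent paths through distinct common ancestors add.
First cousins share one grandparent pair — two paths of length 4: r = 2·(1/2)^4 = 1/8.

0.125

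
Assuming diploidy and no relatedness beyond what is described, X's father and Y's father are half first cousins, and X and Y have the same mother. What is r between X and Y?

0.265625

With two independent routes of shared ancestry, r is the sum of the two contributions.
X and Y are related in two ways: half second cousins through their fathers (r = 1/64) and half-sibs through their shared mother (r = 1/4).
r = 1/64 + 1/4 = 17/64 = 0.265625.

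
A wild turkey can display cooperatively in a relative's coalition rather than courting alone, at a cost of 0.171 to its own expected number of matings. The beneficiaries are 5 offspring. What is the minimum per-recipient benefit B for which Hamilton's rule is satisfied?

r to an offspring = 0.5 (one parent–offspring link: r = (1/2)^1 = 1/2).
Hamilton's rule with n recipients of equal r: n·r·B > C, so B > C/(n·r) = 0.171/(5·0.5) = 0.0684.

0.0684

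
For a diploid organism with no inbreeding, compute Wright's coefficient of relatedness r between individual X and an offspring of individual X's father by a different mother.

0.25

Each parent–offspring link contributes a factor of 1/2, and independent paths through distinct common ancestors add.
Half-sibs share one parent — one path of length 2: r = (1/2)^2 = 1/4.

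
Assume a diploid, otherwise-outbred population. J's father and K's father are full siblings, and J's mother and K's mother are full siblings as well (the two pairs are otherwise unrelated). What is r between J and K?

0.25

Relatedness sums over independent paths through distinct common ancestors.
J and K are related in two ways: first cousins through their fathers (r = 1/8) and first cousins through their mothers (r = 1/8) — i.e. double first cousins.
r = 1/8 + 1/8 = 1/4 = 0.25.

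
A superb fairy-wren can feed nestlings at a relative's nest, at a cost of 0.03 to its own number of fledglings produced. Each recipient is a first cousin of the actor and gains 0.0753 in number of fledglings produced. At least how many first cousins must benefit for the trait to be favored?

4

r to a first cousin = 1/8 (first cousins share one grandparent pair — two paths of length 4: r = 2·(1/2)^4 = 1/8).
Hamilton's rule: n·r·B > C  ⇒  n > C/(r·B) = 0.03/(0.125·0.0753) = 3.187.
The smallest integer exceeding 3.187 is 4.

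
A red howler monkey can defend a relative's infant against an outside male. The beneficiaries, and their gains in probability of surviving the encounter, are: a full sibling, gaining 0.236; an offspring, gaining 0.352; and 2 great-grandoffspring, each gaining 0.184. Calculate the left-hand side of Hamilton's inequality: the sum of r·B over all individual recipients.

0.34

r to a full sibling = 0.5 (full sibs share both parents — two paths of length 2: r = 2·(1/2)^2 = 1/2).
r to an offspring = 1/2 (one parent–offspring link: r = (1/2)^1 = 1/2).
r to a great-grandoffspring = 0.125 (three parent–offspring links: r = (1/2)^3 = 1/8).
Summing one r·B term per recipient: 1·0.5·0.236 + 1·0.5·0.352 + 2·0.125·0.184 = 0.34.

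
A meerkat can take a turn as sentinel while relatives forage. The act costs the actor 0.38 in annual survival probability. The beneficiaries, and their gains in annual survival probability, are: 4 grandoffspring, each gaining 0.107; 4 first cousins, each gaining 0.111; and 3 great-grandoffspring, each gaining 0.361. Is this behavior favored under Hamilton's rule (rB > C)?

No

Hamilton's rule: the trait is favored when the sum of r·B over every recipient exceeds the actor's cost C.
r to a grandoffspring = 0.25 (two parent–offspring links: r = (1/2)^2 = 1/4).
r to a first cousin = 1/8 (first cousins share one grandparent pair — two paths of length 4: r = 2·(1/2)^4 = 1/8).
r to a great-grandoffspring = 0.125 (three parent–offspring links: r = (1/2)^3 = 1/8).
Summing one r·B term per recipient: 4·0.25·0.107 + 4·0.125·0.111 + 3·0.125·0.361 = 0.297875.
0.297875 < 0.38: the indirect benefit is less than the cost.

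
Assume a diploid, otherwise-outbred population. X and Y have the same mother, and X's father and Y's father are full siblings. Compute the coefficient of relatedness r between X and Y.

Independent pedigree routes through distinct common ancestors add.
X and Y are related in two ways: half-sibs through their shared mother (r = 1/4) and first cousins through their fathers (r = 1/8).
r = 1/4 + 1/8 = 0.375.

0.375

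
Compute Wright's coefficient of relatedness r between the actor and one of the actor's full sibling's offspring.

Each parent–offspring link contributes a factor of 1/2, and independent paths through distinct common ancestors add.
Full aunt/uncle↔niece/nephew: two paths of length 3 through the shared grandparent pair: r = 2·(1/2)^3 = 1/4.

0.25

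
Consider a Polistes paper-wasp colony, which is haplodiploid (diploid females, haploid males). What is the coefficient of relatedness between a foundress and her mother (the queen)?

0.5

One meiotic link between diploid queen and diploid daughter: r = 1/2.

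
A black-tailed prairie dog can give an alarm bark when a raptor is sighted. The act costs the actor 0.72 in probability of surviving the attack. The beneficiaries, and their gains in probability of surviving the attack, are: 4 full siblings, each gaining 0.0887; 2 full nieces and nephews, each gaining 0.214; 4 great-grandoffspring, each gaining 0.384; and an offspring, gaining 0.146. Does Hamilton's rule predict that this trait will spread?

Hamilton's rule: the trait is favored when the sum of r·B over every recipient exceeds the actor's cost C.
r to a full sibling = 1/2 (full sibs share both parents — two paths of length 2: r = 2·(1/2)^2 = 1/2).
r to a full niece or nephew = 0.25 (full aunt/uncle↔niece/nephew: two paths of length 3 through the shared grandparent pair: r = 2·(1/2)^3 = 1/4).
r to a great-grandoffspring = 1/8 (three parent–offspring links: r = (1/2)^3 = 1/8).
r to an offspring = 0.5 (one parent–offspring link: r = (1/2)^1 = 1/2).
Summing one r·B term per recipient: 4·0.5·0.0887 + 2·0.25·0.214 + 4·0.125·0.384 + 1·0.5·0.146 = 0.5494.
0.5494 < 0.72: the indirect benefit is less than the cost.

No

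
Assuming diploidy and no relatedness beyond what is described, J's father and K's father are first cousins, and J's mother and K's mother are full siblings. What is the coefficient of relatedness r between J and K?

Relatedness sums over independent paths through distinct common ancestors.
J and K are related in two ways: second cousins through their fathers (r = 1/32) and first cousins through their mothers (r = 1/8).
r = 1/32 + 1/8 = 5/32 = 0.15625.

0.15625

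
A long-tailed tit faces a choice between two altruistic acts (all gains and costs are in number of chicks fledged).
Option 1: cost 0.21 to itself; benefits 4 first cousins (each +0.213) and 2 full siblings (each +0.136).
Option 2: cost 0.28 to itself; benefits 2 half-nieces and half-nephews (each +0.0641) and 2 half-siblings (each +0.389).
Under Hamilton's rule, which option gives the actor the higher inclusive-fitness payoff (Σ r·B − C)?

Option 1

Option 1: r to a first cousin = 0.125.
Option 1: r to a full sibling = 0.5.
Option 1: Σ r·B − C = (4·0.125·0.213 + 2·0.5·0.136) − 0.21 = 0.0325.
Option 2: r to a half-niece or half-nephew = 0.125.
Option 2: r to a half-sibling = 0.25.
Option 2: Σ r·B − C = (2·0.125·0.0641 + 2·0.25·0.389) − 0.28 = -0.069475.
Option 1 has the higher net inclusive-fitness payoff.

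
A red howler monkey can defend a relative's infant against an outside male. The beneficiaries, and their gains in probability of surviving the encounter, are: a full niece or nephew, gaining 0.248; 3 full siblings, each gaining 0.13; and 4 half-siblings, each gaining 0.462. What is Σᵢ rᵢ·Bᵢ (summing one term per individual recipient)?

0.719

r to a full niece or nephew = 0.25 (full aunt/uncle↔niece/nephew: two paths of length 3 through the shared grandparent pair: r = 2·(1/2)^3 = 1/4).
r to a full sibling = 1/2 (full sibs share both parents — two paths of length 2: r = 2·(1/2)^2 = 1/2).
r to a half-sibling = 0.25 (half-sibs share one parent — one path of length 2: r = (1/2)^2 = 1/4).
Summing one r·B term per recipient: 1·0.25·0.248 + 3·0.5·0.13 + 4·0.25·0.462 = 0.719.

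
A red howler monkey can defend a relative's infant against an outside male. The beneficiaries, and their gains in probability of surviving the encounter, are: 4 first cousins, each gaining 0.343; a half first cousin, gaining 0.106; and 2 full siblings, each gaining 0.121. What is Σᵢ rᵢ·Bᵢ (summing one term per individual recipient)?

0.299125

r to a first cousin = 0.125 (first cousins share one grandparent pair — two paths of length 4: r = 2·(1/2)^4 = 1/8).
r to a half first cousin = 0.0625 (half first cousins share one grandparent — one path of length 4: r = (1/2)^4 = 1/16).
r to a full sibling = 0.5 (full sibs share both parents — two paths of length 2: r = 2·(1/2)^2 = 1/2).
Summing one r·B term per recipient: 4·0.125·0.343 + 1·0.0625·0.106 + 2·0.5·0.121 = 0.299125.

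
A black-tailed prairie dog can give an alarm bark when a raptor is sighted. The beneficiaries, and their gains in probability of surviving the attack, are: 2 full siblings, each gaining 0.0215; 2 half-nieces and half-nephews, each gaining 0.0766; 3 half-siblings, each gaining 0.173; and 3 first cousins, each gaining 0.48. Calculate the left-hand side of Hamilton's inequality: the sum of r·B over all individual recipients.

0.3504

r to a full sibling = 0.5 (full sibs share both parents — two paths of length 2: r = 2·(1/2)^2 = 1/2).
r to a half-niece or half-nephew = 1/8 (half-aunt/uncle↔niece/nephew: one path of length 3: r = (1/2)^3 = 1/8).
r to a half-sibling = 0.25 (half-sibs share one parent — one path of length 2: r = (1/2)^2 = 1/4).
r to a first cousin = 0.125 (first cousins share one grandparent pair — two paths of length 4: r = 2·(1/2)^4 = 1/8).
Summing one r·B term per recipient: 2·0.5·0.0215 + 2·0.125·0.0766 + 3·0.25·0.173 + 3·0.125·0.48 = 0.3504.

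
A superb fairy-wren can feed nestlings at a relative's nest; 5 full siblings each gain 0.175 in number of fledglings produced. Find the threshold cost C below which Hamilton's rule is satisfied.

r to a full sibling = 1/2 (full sibs share both parents — two paths of length 2: r = 2·(1/2)^2 = 1/2).
Hamilton's rule: n·r·B > C, so the trait is favored while C < n·r·B = 5·0.5·0.175 = 0.4375.

0.4375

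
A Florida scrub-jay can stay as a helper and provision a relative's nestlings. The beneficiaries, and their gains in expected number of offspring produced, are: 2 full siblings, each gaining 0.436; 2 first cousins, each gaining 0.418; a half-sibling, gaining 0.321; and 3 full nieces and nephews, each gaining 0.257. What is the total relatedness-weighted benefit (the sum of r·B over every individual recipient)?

0.8135

r to a full sibling = 0.5 (full sibs share both parents — two paths of length 2: r = 2·(1/2)^2 = 1/2).
r to a first cousin = 1/8 (first cousins share one grandparent pair — two paths of length 4: r = 2·(1/2)^4 = 1/8).
r to a half-sibling = 1/4 (half-sibs share one parent — one path of length 2: r = (1/2)^2 = 1/4).
r to a full niece or nephew = 1/4 (full aunt/uncle↔niece/nephew: two paths of length 3 through the shared grandparent pair: r = 2·(1/2)^3 = 1/4).
Summing one r·B term per recipient: 2·0.5·0.436 + 2·0.125·0.418 + 1·0.25·0.321 + 3·0.25·0.257 = 0.8135.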